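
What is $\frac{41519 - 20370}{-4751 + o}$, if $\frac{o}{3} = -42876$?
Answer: $- \frac{21149}{133379} \approx -0.15856$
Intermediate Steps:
$o = -128628$ ($o = 3 \left(-42876\right) = -128628$)
$\frac{41519 - 20370}{-4751 + o} = \frac{41519 - 20370}{-4751 - 128628} = \frac{21149}{-133379} = 21149 \left(- \frac{1}{133379}\right) = - \frac{21149}{133379}$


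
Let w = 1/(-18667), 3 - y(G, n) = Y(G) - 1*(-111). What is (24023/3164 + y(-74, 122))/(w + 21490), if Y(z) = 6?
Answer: -6284674891/1269250714956 ≈ -0.0049515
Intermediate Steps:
y(G, n) = -114 (y(G, n) = 3 - (6 - 1*(-111)) = 3 - (6 + 111) = 3 - 1*117 = 3 - 117 = -114)
w = -1/18667 ≈ -5.3570e-5
(24023/3164 + y(-74, 122))/(w + 21490) = (24023/3164 - 114)/(-1/18667 + 21490) = (24023*(1/3164) - 114)/(401153829/18667) = (24023/3164 - 114)*(18667/401153829) = -336673/3164*18667/401153829 = -6284674891/1269250714956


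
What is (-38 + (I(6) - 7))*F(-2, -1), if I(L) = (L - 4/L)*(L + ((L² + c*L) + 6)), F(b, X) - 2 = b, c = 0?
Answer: 0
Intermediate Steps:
F(b, X) = 2 + b
I(L) = (L - 4/L)*(6 + L + L²) (I(L) = (L - 4/L)*(L + ((L² + 0*L) + 6)) = (L - 4/L)*(L + ((L² + 0) + 6)) = (L - 4/L)*(L + (L² + 6)) = (L - 4/L)*(L + (6 + L²)) = (L - 4/L)*(6 + L + L²))
(-38 + (I(6) - 7))*F(-2, -1) = (-38 + ((-4 + 6² + 6³ - 24/6 + 2*6) - 7))*(2 - 2) = (-38 + ((-4 + 36 + 216 - 24*⅙ + 12) - 7))*0 = (-38 + ((-4 + 36 + 216 - 4 + 12) - 7))*0 = (-38 + (256 - 7))*0 = (-38 + 249)*0 = 211*0 = 0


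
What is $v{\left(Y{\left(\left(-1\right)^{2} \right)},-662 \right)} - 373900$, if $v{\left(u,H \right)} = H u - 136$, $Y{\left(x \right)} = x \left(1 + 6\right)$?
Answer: $-378670$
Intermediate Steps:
$Y{\left(x \right)} = 7 x$ ($Y{\left(x \right)} = x 7 = 7 x$)
$v{\left(u,H \right)} = -136 + H u$
$v{\left(Y{\left(\left(-1\right)^{2} \right)},-662 \right)} - 373900 = \left(-136 - 662 \cdot 7 \left(-1\right)^{2}\right) - 373900 = \left(-136 - 662 \cdot 7 \cdot 1\right) - 373900 = \left(-136 - 4634\right) - 373900 = -4770 - 373900 = -378670$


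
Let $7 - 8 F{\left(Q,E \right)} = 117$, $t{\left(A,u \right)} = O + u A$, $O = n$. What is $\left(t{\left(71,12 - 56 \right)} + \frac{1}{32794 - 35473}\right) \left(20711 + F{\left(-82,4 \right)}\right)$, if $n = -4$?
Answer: $- \frac{693764617357}{10716} \approx -6.4741 \cdot 10^{7}$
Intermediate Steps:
$O = -4$
$t{\left(A,u \right)} = -4 + A u$ ($t{\left(A,u \right)} = -4 + u A = -4 + A u$)
$F{\left(Q,E \right)} = - \frac{55}{4}$ ($F{\left(Q,E \right)} = \frac{7}{8} - \frac{117}{8} = - \frac{55}{4}$)
$\left(t{\left(71,12 - 56 \right)} + \frac{1}{32794 - 35473}\right) \left(20711 + F{\left(-82,4 \right)}\right) = \left(\left(-4 + 71 \left(12 - 56\right)\right) + \frac{1}{32794 - 35473}\right) \left(20711 - \frac{55}{4}\right) = \left(\left(-4 + 71 \left(-44\right)\right) + \frac{1}{-2679}\right) \frac{82789}{4} = \left(\left(-4 - 3124\right) - \frac{1}{2679}\right) \frac{82789}{4} = \left(-3128 - \frac{1}{2679}\right) \frac{82789}{4} = \left(- \frac{8379913}{2679}\right) \frac{82789}{4} = - \frac{693764617357}{10716}$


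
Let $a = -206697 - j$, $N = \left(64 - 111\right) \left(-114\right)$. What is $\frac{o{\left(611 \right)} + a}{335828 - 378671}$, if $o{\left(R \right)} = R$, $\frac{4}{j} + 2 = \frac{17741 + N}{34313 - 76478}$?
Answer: $\frac{22139444234}{4602580647} \approx 4.8102$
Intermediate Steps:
$N = 5358$ ($N = \left(-47\right) \left(-114\right) = 5358$)
$j = - \frac{168660}{107429}$ ($j = \frac{4}{-2 + \frac{17741 + 5358}{34313 - 76478}} = \frac{4}{-2 + \frac{23099}{-42165}} = \frac{4}{-2 + 23099 \left(- \frac{1}{42165}\right)} = \frac{4}{-2 - \frac{23099}{42165}} = \frac{4}{- \frac{107429}{42165}} = 4 \left(- \frac{42165}{107429}\right) = - \frac{168660}{107429} \approx -1.57$)
$a = - \frac{22205083353}{107429}$ ($a = -206697 - - \frac{168660}{107429} = -206697 + \frac{168660}{107429} = - \frac{22205083353}{107429} \approx -2.067 \cdot 10^{5}$)
$\frac{o{\left(611 \right)} + a}{335828 - 378671} = \frac{611 - \frac{22205083353}{107429}}{335828 - 378671} = - \frac{22139444234}{107429 \left(-42843\right)} = \left(- \frac{22139444234}{107429}\right) \left(- \frac{1}{42843}\right) = \frac{22139444234}{4602580647}$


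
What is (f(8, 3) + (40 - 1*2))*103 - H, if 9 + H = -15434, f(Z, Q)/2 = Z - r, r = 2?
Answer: 20593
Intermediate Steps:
f(Z, Q) = -4 + 2*Z (f(Z, Q) = 2*(Z - 1*2) = 2*(Z - 2) = 2*(-2 + Z) = -4 + 2*Z)
H = -15443 (H = -9 - 15434 = -15443)
(f(8, 3) + (40 - 1*2))*103 - H = ((-4 + 2*8) + (40 - 1*2))*103 - 1*(-15443) = ((-4 + 16) + (40 - 2))*103 + 15443 = (12 + 38)*103 + 15443 = 50*103 + 15443 = 5150 + 15443 = 20593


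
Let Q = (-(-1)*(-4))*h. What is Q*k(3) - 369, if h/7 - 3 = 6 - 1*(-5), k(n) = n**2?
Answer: -3897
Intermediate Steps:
h = 98 (h = 21 + 7*(6 - 1*(-5)) = 21 + 7*(6 + 5) = 21 + 7*11 = 21 + 77 = 98)
Q = -392 (Q = -(-1)*(-4)*98 = -1*4*98 = -4*98 = -392)
Q*k(3) - 369 = -392*3**2 - 369 = -392*9 - 369 = -3528 - 369 = -3897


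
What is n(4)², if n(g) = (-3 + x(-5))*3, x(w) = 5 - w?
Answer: 441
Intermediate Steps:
n(g) = 21 (n(g) = (-3 + (5 - 1*(-5)))*3 = (-3 + (5 + 5))*3 = (-3 + 10)*3 = 7*3 = 21)
n(4)² = 21² = 441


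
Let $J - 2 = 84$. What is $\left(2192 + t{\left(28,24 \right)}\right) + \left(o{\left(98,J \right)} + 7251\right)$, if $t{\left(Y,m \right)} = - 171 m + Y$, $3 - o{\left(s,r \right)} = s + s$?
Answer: $5174$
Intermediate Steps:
$J = 86$ ($J = 2 + 84 = 86$)
$o{\left(s,r \right)} = 3 - 2 s$ ($o{\left(s,r \right)} = 3 - \left(s + s\right) = 3 - 2 s$)
$t{\left(Y,m \right)} = Y - 171 m$
$\left(2192 + t{\left(28,24 \right)}\right) + \left(o{\left(98,J \right)} + 7251\right) = \left(2192 + \left(28 - 4104\right)\right) + \left(\left(3 - 196\right) + 7251\right) = \left(2192 - 4076\right) + \left(-193 + 7251\right) = -1884 + 7058 = 5174$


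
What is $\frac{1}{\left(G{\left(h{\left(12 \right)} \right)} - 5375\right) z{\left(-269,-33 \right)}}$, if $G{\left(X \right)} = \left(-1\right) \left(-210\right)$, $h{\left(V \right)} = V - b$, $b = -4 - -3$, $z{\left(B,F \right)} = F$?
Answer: $\frac{1}{170445} \approx 5.867 \cdot 10^{-6}$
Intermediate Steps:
$b = -1$ ($b = -4 + 3 = -1$)
$h{\left(V \right)} = 1 + V$ ($h{\left(V \right)} = V - -1 = V + 1 = 1 + V$)
$G{\left(X \right)} = 210$
$\frac{1}{\left(G{\left(h{\left(12 \right)} \right)} - 5375\right) z{\left(-269,-33 \right)}} = \frac{1}{\left(210 - 5375\right) \left(-33\right)} = \frac{1}{-5165} \left(- \frac{1}{33}\right) = \left(- \frac{1}{5165}\right) \left(- \frac{1}{33}\right) = \frac{1}{170445}$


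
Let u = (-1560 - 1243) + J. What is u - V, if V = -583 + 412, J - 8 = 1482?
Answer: -1142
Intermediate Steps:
J = 1490 (J = 8 + 1482 = 1490)
u = -1313 (u = (-1560 - 1243) + 1490 = -2803 + 1490 = -1313)
V = -171
u - V = -1313 - 1*(-171) = -1313 + 171 = -1142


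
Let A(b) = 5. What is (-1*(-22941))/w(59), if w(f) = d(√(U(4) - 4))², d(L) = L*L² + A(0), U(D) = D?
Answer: 22941/25 ≈ 917.64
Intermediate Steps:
d(L) = 5 + L³ (d(L) = L*L² + 5 = L³ + 5 = 5 + L³)
w(f) = 25 (w(f) = (5 + (√(4 - 4))³)² = (5 + (√0)³)² = (5 + 0³)² = (5 + 0)² = 5² = 25)
(-1*(-22941))/w(59) = -1*(-22941)/25 = 22941*(1/25) = 22941/25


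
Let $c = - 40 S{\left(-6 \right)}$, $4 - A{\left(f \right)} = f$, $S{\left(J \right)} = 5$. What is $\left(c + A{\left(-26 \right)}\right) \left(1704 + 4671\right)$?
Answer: $-1083750$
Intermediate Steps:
$A{\left(f \right)} = 4 - f$
$c = -200$ ($c = \left(-40\right) 5 = -200$)
$\left(c + A{\left(-26 \right)}\right) \left(1704 + 4671\right) = \left(-200 + \left(4 - -26\right)\right) \left(1704 + 4671\right) = \left(-200 + \left(4 + 26\right)\right) 6375 = \left(-200 + 30\right) 6375 = \left(-170\right) 6375 = -1083750$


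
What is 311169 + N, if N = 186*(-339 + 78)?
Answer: 262623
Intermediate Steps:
N = -48546 (N = 186*(-261) = -48546)
311169 + N = 311169 - 48546 = 262623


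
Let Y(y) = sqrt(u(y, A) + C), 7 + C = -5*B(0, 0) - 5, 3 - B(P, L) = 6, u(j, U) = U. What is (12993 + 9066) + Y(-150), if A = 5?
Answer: 22059 + 2*sqrt(2) ≈ 22062.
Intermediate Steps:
B(P, L) = -3 (B(P, L) = 3 - 1*6 = 3 - 6 = -3)
C = 3 (C = -7 + (-5*(-3) - 5) = -7 + (15 - 5) = -7 + 10 = 3)
Y(y) = 2*sqrt(2) (Y(y) = sqrt(5 + 3) = sqrt(8) = 2*sqrt(2))
(12993 + 9066) + Y(-150) = (12993 + 9066) + 2*sqrt(2) = 22059 + 2*sqrt(2)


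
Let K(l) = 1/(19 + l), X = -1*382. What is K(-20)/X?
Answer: 1/382 ≈ 0.0026178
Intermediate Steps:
X = -382
K(-20)/X = 1/((19 - 20)*(-382)) = -1/382/(-1) = -1*(-1/382) = 1/382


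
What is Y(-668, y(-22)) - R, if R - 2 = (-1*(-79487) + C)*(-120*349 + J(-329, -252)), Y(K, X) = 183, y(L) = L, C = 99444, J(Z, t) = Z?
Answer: 7552498760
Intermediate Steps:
R = -7552498577 (R = 2 + (-1*(-79487) + 99444)*(-120*349 - 329) = 2 + (79487 + 99444)*(-41880 - 329) = 2 + 178931*(-42209) = 2 - 7552498579 = -7552498577)
Y(-668, y(-22)) - R = 183 - 1*(-7552498577) = 183 + 7552498577 = 7552498760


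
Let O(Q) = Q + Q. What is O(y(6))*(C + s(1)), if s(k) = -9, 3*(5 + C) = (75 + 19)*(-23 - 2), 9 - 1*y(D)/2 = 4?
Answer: -47840/3 ≈ -15947.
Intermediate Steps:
y(D) = 10 (y(D) = 18 - 2*4 = 18 - 8 = 10)
C = -2365/3 (C = -5 + ((75 + 19)*(-23 - 2))/3 = -5 + (94*(-25))/3 = -5 + (⅓)*(-2350) = -5 - 2350/3 = -2365/3 ≈ -788.33)
O(Q) = 2*Q
O(y(6))*(C + s(1)) = (2*10)*(-2365/3 - 9) = 20*(-2392/3) = -47840/3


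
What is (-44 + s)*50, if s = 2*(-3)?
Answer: -2500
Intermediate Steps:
s = -6
(-44 + s)*50 = (-44 - 6)*50 = -50*50 = -2500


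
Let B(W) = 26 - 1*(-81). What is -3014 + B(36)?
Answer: -2907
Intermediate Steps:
B(W) = 107 (B(W) = 26 + 81 = 107)
-3014 + B(36) = -3014 + 107 = -2907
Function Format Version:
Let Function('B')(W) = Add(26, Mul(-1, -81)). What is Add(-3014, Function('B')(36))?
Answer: -2907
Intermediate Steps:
Function('B')(W) = 107 (Function('B')(W) = Add(26, 81) = 107)
Add(-3014, Function('B')(36)) = Add(-3014, 107) = -2907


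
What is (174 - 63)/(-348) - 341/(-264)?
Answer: 677/696 ≈ 0.97270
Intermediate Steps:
(174 - 63)/(-348) - 341/(-264) = 111*(-1/348) - 341*(-1/264) = -37/116 + 31/24 = 677/696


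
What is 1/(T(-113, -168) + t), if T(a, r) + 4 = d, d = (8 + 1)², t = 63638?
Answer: 1/63715 ≈ 1.5695e-5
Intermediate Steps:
d = 81 (d = 9² = 81)
T(a, r) = 77 (T(a, r) = -4 + 81 = 77)
1/(T(-113, -168) + t) = 1/(77 + 63638) = 1/63715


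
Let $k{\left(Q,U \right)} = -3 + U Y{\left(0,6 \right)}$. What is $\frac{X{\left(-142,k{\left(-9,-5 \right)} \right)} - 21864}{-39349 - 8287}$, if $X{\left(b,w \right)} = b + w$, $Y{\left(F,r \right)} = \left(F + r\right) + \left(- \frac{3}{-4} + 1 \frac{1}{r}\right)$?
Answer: $\frac{264523}{571632} \approx 0.46275$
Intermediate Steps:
$Y{\left(F,r \right)} = \frac{3}{4} + F + r + \frac{1}{r}$ ($Y{\left(F,r \right)} = \left(F + r\right) + \left(\left(-3\right) \left(- \frac{1}{4}\right) + \frac{1}{r}\right) = \left(F + r\right) + \left(\frac{3}{4} + \frac{1}{r}\right) = \frac{3}{4} + F + r + \frac{1}{r}$)
$k{\left(Q,U \right)} = -3 + \frac{83 U}{12}$ ($k{\left(Q,U \right)} = -3 + U \left(\frac{3}{4} + 0 + 6 + \frac{1}{6}\right) = -3 + U \frac{83}{12} = -3 + \frac{83 U}{12}$)
$\frac{X{\left(-142,k{\left(-9,-5 \right)} \right)} - 21864}{-39349 - 8287} = \frac{\left(-142 + \left(-3 + \frac{83}{12} \left(-5\right)\right)\right) - 21864}{-39349 - 8287} = \frac{\left(-142 - \frac{451}{12}\right) - 21864}{-47636} = \left(\left(-142 - \frac{451}{12}\right) - 21864\right) \left(- \frac{1}{47636}\right) = \left(- \frac{2155}{12} - 21864\right) \left(- \frac{1}{47636}\right) = \left(- \frac{264523}{12}\right) \left(- \frac{1}{47636}\right) = \frac{264523}{571632}$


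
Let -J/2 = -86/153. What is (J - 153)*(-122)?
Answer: 2834914/153 ≈ 18529.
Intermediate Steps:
J = 172/153 (J = -(-172)/153 = -2*(-86/153) = 172/153 ≈ 1.1242)
(J - 153)*(-122) = (172/153 - 153)*(-122) = -23237/153*(-122) = 2834914/153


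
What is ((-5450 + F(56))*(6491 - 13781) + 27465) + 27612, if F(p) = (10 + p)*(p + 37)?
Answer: -4960443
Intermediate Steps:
F(p) = (10 + p)*(37 + p)
((-5450 + F(56))*(6491 - 13781) + 27465) + 27612 = ((-5450 + (370 + 56² + 47*56))*(6491 - 13781) + 27465) + 27612 = ((-5450 + (370 + 3136 + 2632))*(-7290) + 27465) + 27612 = ((-5450 + 6138)*(-7290) + 27465) + 27612 = (688*(-7290) + 27465) + 27612 = (-5015520 + 27465) + 27612 = -4988055 + 27612 = -4960443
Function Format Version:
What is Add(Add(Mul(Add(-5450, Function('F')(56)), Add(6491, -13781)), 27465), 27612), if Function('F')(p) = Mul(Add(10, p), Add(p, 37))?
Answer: -4960443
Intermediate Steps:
Function('F')(p) = Mul(Add(10, p), Add(37, p))
Add(Add(Mul(Add(-5450, Function('F')(56)), Add(6491, -13781)), 27465), 27612) = Add(Add(Mul(Add(-5450, Add(370, Pow(56, 2), Mul(47, 56))), Add(6491, -13781)), 27465), 27612) = Add(Add(Mul(Add(-5450, Add(370, 3136, 2632)), -7290), 27465), 27612) = Add(Add(Mul(Add(-5450, 6138), -7290), 27465), 27612) = Add(Add(Mul(688, -7290), 27465), 27612) = Add(Add(-5015520, 27465), 27612) = Add(-4988055, 27612) = -4960443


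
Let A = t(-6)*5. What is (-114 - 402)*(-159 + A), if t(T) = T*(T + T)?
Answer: -103716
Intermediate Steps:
t(T) = 2*T² (t(T) = T*(2*T) = 2*T²)
A = 360 (A = (2*(-6)²)*5 = (2*36)*5 = 72*5 = 360)
(-114 - 402)*(-159 + A) = (-114 - 402)*(-159 + 360) = -516*201 = -103716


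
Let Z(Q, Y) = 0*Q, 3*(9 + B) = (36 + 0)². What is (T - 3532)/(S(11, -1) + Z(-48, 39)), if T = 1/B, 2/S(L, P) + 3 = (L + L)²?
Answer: -718630835/846 ≈ -8.4945e+5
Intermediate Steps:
S(L, P) = 2/(-3 + 4*L²) (S(L, P) = 2/(-3 + (L + L)²) = 2/(-3 + (2*L)²) = 2/(-3 + 4*L²))
B = 423 (B = -9 + (36 + 0)²/3 = -9 + (⅓)*36² = -9 + (⅓)*1296 = -9 + 432 = 423)
Z(Q, Y) = 0
T = 1/423 ≈ 0.0023641
(T - 3532)/(S(11, -1) + Z(-48, 39)) = (1/423 - 3532)/(2/(-3 + 4*11²) + 0) = -1494035/(423*(2/(-3 + 4*121) + 0)) = -1494035/(423*(2/(-3 + 484) + 0)) = -1494035/(423*(2/481 + 0)) = -1494035/(423*2/481) = -1494035/423*481/2 = -718630835/846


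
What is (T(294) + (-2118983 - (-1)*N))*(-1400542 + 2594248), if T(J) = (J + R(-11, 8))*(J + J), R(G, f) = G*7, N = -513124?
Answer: -2989649807766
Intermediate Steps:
R(G, f) = 7*G
T(J) = 2*J*(-77 + J) (T(J) = (J + 7*(-11))*(J + J) = (J - 77)*(2*J) = (-77 + J)*(2*J) = 2*J*(-77 + J))
(T(294) + (-2118983 - (-1)*N))*(-1400542 + 2594248) = (2*294*(-77 + 294) + (-2118983 - (-1)*(-513124)))*(-1400542 + 2594248) = (2*294*217 + (-2118983 - 1*513124))*1193706 = (127596 + (-2118983 - 513124))*1193706 = (127596 - 2632107)*1193706 = -2504511*1193706 = -2989649807766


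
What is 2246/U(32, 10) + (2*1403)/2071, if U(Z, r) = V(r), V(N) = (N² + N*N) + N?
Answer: 2620363/217455 ≈ 12.050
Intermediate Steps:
V(N) = N + 2*N² (V(N) = (N² + N²) + N = 2*N² + N = N + 2*N²)
U(Z, r) = r*(1 + 2*r)
2246/U(32, 10) + (2*1403)/2071 = 2246/((10*(1 + 2*10))) + (2*1403)/2071 = 2246/((10*(1 + 20))) + 2806*(1/2071) = 2246/((10*21)) + 2806/2071 = 2246/210 + 2806/2071 = 2246*(1/210) + 2806/2071 = 1123/105 + 2806/2071 = 2620363/217455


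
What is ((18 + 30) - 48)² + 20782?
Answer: 20782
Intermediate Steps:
((18 + 30) - 48)² + 20782 = (48 - 48)² + 20782 = 0² + 20782 = 0 + 20782 = 20782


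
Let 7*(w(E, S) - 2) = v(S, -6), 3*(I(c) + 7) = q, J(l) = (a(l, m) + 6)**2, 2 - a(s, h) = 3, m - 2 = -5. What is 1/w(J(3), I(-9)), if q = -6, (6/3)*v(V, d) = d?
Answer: 7/11 ≈ 0.63636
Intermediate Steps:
m = -3 (m = 2 - 5 = -3)
a(s, h) = -1 (a(s, h) = 2 - 1*3 = 2 - 3 = -1)
J(l) = 25 (J(l) = (-1 + 6)**2 = 5**2 = 25)
v(V, d) = d/2
I(c) = -9 (I(c) = -7 + (1/3)*(-6) = -7 - 2 = -9)
w(E, S) = 11/7 (w(E, S) = 2 + ((1/2)*(-6))/7 = 2 + (1/7)*(-3) = 2 - 3/7 = 11/7)
1/w(J(3), I(-9)) = 1/(11/7) = 7/11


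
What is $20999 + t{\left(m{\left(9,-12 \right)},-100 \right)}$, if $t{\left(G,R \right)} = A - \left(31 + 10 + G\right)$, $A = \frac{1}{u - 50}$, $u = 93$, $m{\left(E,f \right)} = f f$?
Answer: $\frac{895003}{43} \approx 20814.0$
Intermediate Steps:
$m{\left(E,f \right)} = f^{2}$
$A = \frac{1}{43}$ ($A = \frac{1}{93 - 50} = \frac{1}{43} \approx 0.023256$)
$t{\left(G,R \right)} = - \frac{1762}{43} - G$ ($t{\left(G,R \right)} = \frac{1}{43} - \left(31 + 10 + G\right) = \frac{1}{43} - \left(41 + G\right) = - \frac{1762}{43} - G$)
$20999 + t{\left(m{\left(9,-12 \right)},-100 \right)} = 20999 - \frac{7954}{43} = \frac{895003}{43}$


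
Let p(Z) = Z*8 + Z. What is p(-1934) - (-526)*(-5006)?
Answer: -2650562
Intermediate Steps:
p(Z) = 9*Z (p(Z) = 8*Z + Z = 9*Z)
p(-1934) - (-526)*(-5006) = 9*(-1934) - (-526)*(-5006) = -17406 - 1*2633156 = -17406 - 2633156 = -2650562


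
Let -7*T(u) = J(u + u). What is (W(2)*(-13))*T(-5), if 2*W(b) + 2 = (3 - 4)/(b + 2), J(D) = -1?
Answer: 117/56 ≈ 2.0893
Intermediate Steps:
T(u) = ⅐ (T(u) = -⅐*(-1) = ⅐)
W(b) = -1 - 1/(2*(2 + b)) (W(b) = -1 + ((3 - 4)/(b + 2))/2 = -1 + (-1/(2 + b))/2 = -1 - 1/(2*(2 + b)))
(W(2)*(-13))*T(-5) = (((-5/2 - 1*2)/(2 + 2))*(-13))*(⅐) = (((-5/2 - 2)/4)*(-13))*(⅐) = (((¼)*(-9/2))*(-13))*(⅐) = -9/8*(-13)*(⅐) = (117/8)*(⅐) = 117/56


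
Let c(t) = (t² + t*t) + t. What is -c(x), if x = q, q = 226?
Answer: -102378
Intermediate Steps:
x = 226
c(t) = t + 2*t² (c(t) = (t² + t²) + t = 2*t² + t = t + 2*t²)
-c(x) = -226*(1 + 2*226) = -226*(1 + 452) = -226*453 = -1*102378 = -102378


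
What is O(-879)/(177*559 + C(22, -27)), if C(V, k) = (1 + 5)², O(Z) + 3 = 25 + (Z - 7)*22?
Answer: -6490/32993 ≈ -0.19671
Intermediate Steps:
O(Z) = -132 + 22*Z (O(Z) = -3 + (25 + (Z - 7)*22) = -3 + (25 + (-7 + Z)*22) = -3 + (25 + (-154 + 22*Z)) = -3 + (-129 + 22*Z) = -132 + 22*Z)
C(V, k) = 36 (C(V, k) = 6² = 36)
O(-879)/(177*559 + C(22, -27)) = (-132 + 22*(-879))/(177*559 + 36) = (-132 - 19338)/(98943 + 36) = -19470/98979 = -19470*1/98979 = -6490/32993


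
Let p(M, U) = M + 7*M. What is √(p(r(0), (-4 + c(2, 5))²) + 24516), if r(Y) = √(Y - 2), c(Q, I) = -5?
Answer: 2*√(6129 + 2*I*√2) ≈ 156.58 + 0.036129*I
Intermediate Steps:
r(Y) = √(-2 + Y)
p(M, U) = 8*M
√(p(r(0), (-4 + c(2, 5))²) + 24516) = √(8*√(-2 + 0) + 24516) = √(8*√(-2) + 24516) = √(8*(I*√2) + 24516) = √(8*I*√2 + 24516) = √(24516 + 8*I*√2)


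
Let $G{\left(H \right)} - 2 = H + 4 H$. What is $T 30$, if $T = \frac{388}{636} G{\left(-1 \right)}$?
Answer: $- \frac{2910}{53} \approx -54.906$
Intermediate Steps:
$G{\left(H \right)} = 2 + 5 H$ ($G{\left(H \right)} = 2 + \left(H + 4 H\right) = 2 + 5 H$)
$T = - \frac{97}{53}$ ($T = \frac{388}{636} \left(2 + 5 \left(-1\right)\right) = 388 \cdot \frac{1}{636} \left(2 - 5\right) = \frac{97}{159} \left(-3\right) = - \frac{97}{53} \approx -1.8302$)
$T 30 = \left(- \frac{97}{53}\right) 30 = - \frac{2910}{53}$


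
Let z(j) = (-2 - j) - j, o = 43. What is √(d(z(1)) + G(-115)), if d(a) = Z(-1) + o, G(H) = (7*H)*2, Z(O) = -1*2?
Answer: I*√1569 ≈ 39.611*I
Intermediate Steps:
Z(O) = -2
G(H) = 14*H
z(j) = -2 - 2*j
d(a) = 41 (d(a) = -2 + 43 = 41)
√(d(z(1)) + G(-115)) = √(41 + 14*(-115)) = √(41 - 1610) = √(-1569) = I*√1569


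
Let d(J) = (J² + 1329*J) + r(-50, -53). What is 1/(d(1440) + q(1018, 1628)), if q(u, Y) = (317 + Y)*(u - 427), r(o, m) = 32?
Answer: 1/5136887 ≈ 1.9467e-7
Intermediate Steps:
q(u, Y) = (-427 + u)*(317 + Y) (q(u, Y) = (317 + Y)*(-427 + u) = (-427 + u)*(317 + Y))
d(J) = 32 + J² + 1329*J (d(J) = (J² + 1329*J) + 32 = 32 + J² + 1329*J)
1/(d(1440) + q(1018, 1628)) = 1/((32 + 1440² + 1329*1440) + (-135359 - 427*1628 + 317*1018 + 1628*1018)) = 1/((32 + 2073600 + 1913760) + (-135359 - 695156 + 322706 + 1657304)) = 1/(3987392 + 1149495) = 1/5136887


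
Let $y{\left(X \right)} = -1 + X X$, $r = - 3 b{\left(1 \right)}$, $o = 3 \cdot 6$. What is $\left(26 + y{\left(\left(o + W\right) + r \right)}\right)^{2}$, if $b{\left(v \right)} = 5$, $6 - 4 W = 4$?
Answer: $\frac{22201}{16} \approx 1387.6$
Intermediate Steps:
$W = \frac{1}{2}$ ($W = \frac{3}{2} - 1 = \frac{1}{2} \approx 0.5$)
$o = 18$
$r = -15$ ($r = \left(-3\right) 5 = -15$)
$y{\left(X \right)} = -1 + X^{2}$
$\left(26 + y{\left(\left(o + W\right) + r \right)}\right)^{2} = \left(26 - \left(1 - \left(\left(18 + \frac{1}{2}\right) - 15\right)^{2}\right)\right)^{2} = \left(26 - \left(1 - \left(\frac{37}{2} - 15\right)^{2}\right)\right)^{2} = \left(26 - \left(1 - \left(\frac{7}{2}\right)^{2}\right)\right)^{2} = \left(26 + \left(-1 + \frac{49}{4}\right)\right)^{2} = \left(26 + \frac{45}{4}\right)^{2} = \left(\frac{149}{4}\right)^{2} = \frac{22201}{16}$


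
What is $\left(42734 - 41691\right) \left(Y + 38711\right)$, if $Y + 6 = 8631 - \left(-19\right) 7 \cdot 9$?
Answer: $50619919$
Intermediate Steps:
$Y = 9822$ ($Y = -6 + \left(8631 - \left(-19\right) 7 \cdot 9\right) = -6 + \left(8631 - \left(-133\right) 9\right) = -6 + \left(8631 - -1197\right) = -6 + \left(8631 + 1197\right) = -6 + 9828 = 9822$)
$\left(42734 - 41691\right) \left(Y + 38711\right) = \left(42734 - 41691\right) \left(9822 + 38711\right) = 1043 \cdot 48533 = 50619919$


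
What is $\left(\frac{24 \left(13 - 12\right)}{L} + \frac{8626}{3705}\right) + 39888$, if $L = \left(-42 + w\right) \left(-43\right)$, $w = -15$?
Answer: $\frac{6355129198}{159315} \approx 39890.0$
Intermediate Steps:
$L = 2451$ ($L = \left(-42 - 15\right) \left(-43\right) = \left(-57\right) \left(-43\right) = 2451$)
$\left(\frac{24 \left(13 - 12\right)}{L} + \frac{8626}{3705}\right) + 39888 = \left(\frac{24 \left(13 - 12\right)}{2451} + \frac{8626}{3705}\right) + 39888 = \left(24 \cdot 1 \cdot \frac{1}{2451} + 8626 \cdot \frac{1}{3705}\right) + 39888 = \left(24 \cdot \frac{1}{2451} + \frac{454}{195}\right) + 39888 = \left(\frac{8}{817} + \frac{454}{195}\right) + 39888 = \frac{372478}{159315} + 39888 = \frac{6355129198}{159315}$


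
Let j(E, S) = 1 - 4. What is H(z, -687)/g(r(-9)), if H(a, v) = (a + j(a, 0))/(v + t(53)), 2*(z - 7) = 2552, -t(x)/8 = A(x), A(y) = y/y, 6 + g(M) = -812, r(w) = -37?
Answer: 128/56851 ≈ 0.0022515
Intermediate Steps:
j(E, S) = -3
g(M) = -818 (g(M) = -6 - 812 = -818)
A(y) = 1
t(x) = -8 (t(x) = -8*1 = -8)
z = 1283 (z = 7 + (½)*2552 = 7 + 1276 = 1283)
H(a, v) = (-3 + a)/(-8 + v) (H(a, v) = (a - 3)/(v - 8) = (-3 + a)/(-8 + v))
H(z, -687)/g(r(-9)) = ((-3 + 1283)/(-8 - 687))/(-818) = (1280/(-695))*(-1/818) = -1/695*1280*(-1/818) = -256/139*(-1/818) = 128/56851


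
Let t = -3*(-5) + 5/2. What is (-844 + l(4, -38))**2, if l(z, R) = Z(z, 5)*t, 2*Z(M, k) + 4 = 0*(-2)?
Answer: 772641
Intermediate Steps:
t = 35/2 (t = 15 + 5*(1/2) = 15 + 5/2 = 35/2 ≈ 17.500)
Z(M, k) = -2 (Z(M, k) = -2 + (0*(-2))/2 = -2 + (1/2)*0 = -2 + 0 = -2)
l(z, R) = -35 (l(z, R) = -2*35/2 = -35)
(-844 + l(4, -38))**2 = (-844 - 35)**2 = (-879)**2 = 772641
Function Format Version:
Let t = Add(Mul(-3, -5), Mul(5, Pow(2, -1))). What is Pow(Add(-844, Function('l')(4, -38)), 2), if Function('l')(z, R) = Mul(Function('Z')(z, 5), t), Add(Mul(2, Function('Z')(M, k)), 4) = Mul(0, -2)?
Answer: 772641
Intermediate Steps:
t = Rational(35, 2) (t = Add(15, Mul(5, Rational(1, 2))) = Add(15, Rational(5, 2)) = Rational(35, 2) ≈ 17.500)
Function('Z')(M, k) = -2 (Function('Z')(M, k) = Add(-2, Mul(Rational(1, 2), Mul(0, -2))) = Add(-2, Mul(Rational(1, 2), 0)) = Add(-2, 0) = -2)
Function('l')(z, R) = -35 (Function('l')(z, R) = Mul(-2, Rational(35, 2)) = -35)
Pow(Add(-844, Function('l')(4, -38)), 2) = Pow(Add(-844, -35), 2) = Pow(-879, 2) = 772641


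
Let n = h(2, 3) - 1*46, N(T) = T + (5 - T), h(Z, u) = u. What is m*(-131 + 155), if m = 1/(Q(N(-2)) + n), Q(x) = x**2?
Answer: -4/3 ≈ -1.3333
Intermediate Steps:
N(T) = 5
n = -43 (n = 3 - 1*46 = 3 - 46 = -43)
m = -1/18 (m = 1/(5**2 - 43) = 1/(25 - 43) = 1/(-18) = -1/18 ≈ -0.055556)
m*(-131 + 155) = -(-131 + 155)/18 = -1/18*24 = -4/3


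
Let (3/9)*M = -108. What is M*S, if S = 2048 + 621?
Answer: -864756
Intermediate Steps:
M = -324 (M = 3*(-108) = -324)
S = 2669
M*S = -324*2669 = -864756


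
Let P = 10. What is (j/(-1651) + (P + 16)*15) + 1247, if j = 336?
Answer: 2702351/1651 ≈ 1636.8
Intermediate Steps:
(j/(-1651) + (P + 16)*15) + 1247 = (336/(-1651) + (10 + 16)*15) + 1247 = (336*(-1/1651) + 26*15) + 1247 = (-336/1651 + 390) + 1247 = 643554/1651 + 1247 = 2702351/1651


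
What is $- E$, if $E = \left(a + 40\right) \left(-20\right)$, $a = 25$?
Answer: $1300$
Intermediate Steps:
$E = -1300$ ($E = \left(25 + 40\right) \left(-20\right) = 65 \left(-20\right) = -1300$)
$- E = \left(-1\right) \left(-1300\right) = 1300$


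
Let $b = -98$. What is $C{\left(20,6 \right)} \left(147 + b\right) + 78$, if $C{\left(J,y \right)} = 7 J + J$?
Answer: $7918$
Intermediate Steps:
$C{\left(J,y \right)} = 8 J$
$C{\left(20,6 \right)} \left(147 + b\right) + 78 = 8 \cdot 20 \left(147 - 98\right) + 78 = 160 \cdot 49 + 78 = 7840 + 78 = 7918$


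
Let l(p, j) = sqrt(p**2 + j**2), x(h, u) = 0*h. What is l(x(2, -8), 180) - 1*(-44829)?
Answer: 45009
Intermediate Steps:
x(h, u) = 0
l(p, j) = sqrt(j**2 + p**2)
l(x(2, -8), 180) - 1*(-44829) = sqrt(180**2 + 0**2) - 1*(-44829) = sqrt(32400 + 0) + 44829 = sqrt(32400) + 44829 = 180 + 44829 = 45009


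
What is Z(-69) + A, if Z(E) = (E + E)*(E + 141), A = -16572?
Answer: -26508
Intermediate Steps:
Z(E) = 2*E*(141 + E) (Z(E) = (2*E)*(141 + E) = 2*E*(141 + E))
Z(-69) + A = 2*(-69)*(141 - 69) - 16572 = 2*(-69)*72 - 16572 = -9936 - 16572 = -26508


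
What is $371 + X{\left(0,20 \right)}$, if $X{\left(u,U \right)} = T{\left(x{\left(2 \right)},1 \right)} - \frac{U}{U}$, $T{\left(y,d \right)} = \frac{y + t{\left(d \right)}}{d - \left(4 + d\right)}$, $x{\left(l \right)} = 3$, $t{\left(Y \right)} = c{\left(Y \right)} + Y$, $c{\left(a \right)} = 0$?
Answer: $369$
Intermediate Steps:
$t{\left(Y \right)} = Y$ ($t{\left(Y \right)} = 0 + Y = Y$)
$T{\left(y,d \right)} = - \frac{d}{4} - \frac{y}{4}$ ($T{\left(y,d \right)} = \frac{y + d}{d - \left(4 + d\right)} = \frac{d + y}{-4} = \left(d + y\right) \left(- \frac{1}{4}\right) = - \frac{d}{4} - \frac{y}{4}$)
$X{\left(u,U \right)} = -2$ ($X{\left(u,U \right)} = \left(\left(- \frac{1}{4}\right) 1 - \frac{3}{4}\right) - \frac{U}{U} = \left(- \frac{1}{4} - \frac{3}{4}\right) - 1 = -1 - 1 = -2$)
$371 + X{\left(0,20 \right)} = 371 - 2 = 369$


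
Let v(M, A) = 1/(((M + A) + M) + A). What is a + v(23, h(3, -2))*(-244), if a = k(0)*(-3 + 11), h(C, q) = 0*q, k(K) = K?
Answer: -122/23 ≈ -5.3043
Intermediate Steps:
h(C, q) = 0
v(M, A) = 1/(2*A + 2*M) (v(M, A) = 1/(((A + M) + M) + A) = 1/((A + 2*M) + A) = 1/(2*A + 2*M))
a = 0 (a = 0*(-3 + 11) = 0*8 = 0)
a + v(23, h(3, -2))*(-244) = 0 + (1/(2*(0 + 23)))*(-244) = 0 + ((½)/23)*(-244) = 0 + ((½)*(1/23))*(-244) = 0 + (1/46)*(-244) = 0 - 122/23 = -122/23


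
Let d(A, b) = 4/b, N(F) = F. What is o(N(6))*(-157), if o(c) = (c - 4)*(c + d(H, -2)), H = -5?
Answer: -1256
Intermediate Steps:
o(c) = (-4 + c)*(-2 + c) (o(c) = (c - 4)*(c + 4/(-2)) = (-4 + c)*(c + 4*(-½)) = (-4 + c)*(c - 2) = (-4 + c)*(-2 + c))
o(N(6))*(-157) = (8 + 6² - 6*6)*(-157) = (8 + 36 - 36)*(-157) = 8*(-157) = -1256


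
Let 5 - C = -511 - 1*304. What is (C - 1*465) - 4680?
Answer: -4325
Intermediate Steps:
C = 820 (C = 5 - (-511 - 1*304) = 5 - (-511 - 304) = 5 - 1*(-815) = 5 + 815 = 820)
(C - 1*465) - 4680 = (820 - 1*465) - 4680 = (820 - 465) - 4680 = 355 - 4680 = -4325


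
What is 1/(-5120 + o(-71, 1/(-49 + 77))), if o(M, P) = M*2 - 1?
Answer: -1/5263 ≈ -0.00019001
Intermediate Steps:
o(M, P) = -1 + 2*M (o(M, P) = 2*M - 1 = -1 + 2*M)
1/(-5120 + o(-71, 1/(-49 + 77))) = 1/(-5120 + (-1 + 2*(-71))) = 1/(-5120 + (-1 - 142)) = 1/(-5120 - 143) = 1/(-5263) = -1/5263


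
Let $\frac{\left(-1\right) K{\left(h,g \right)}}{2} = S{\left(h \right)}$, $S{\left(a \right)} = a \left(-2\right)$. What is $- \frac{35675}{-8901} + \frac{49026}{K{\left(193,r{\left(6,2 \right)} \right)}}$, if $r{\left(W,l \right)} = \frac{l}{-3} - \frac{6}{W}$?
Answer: $\frac{231960763}{3435786} \approx 67.513$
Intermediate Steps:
$S{\left(a \right)} = - 2 a$
$r{\left(W,l \right)} = - \frac{6}{W} - \frac{l}{3}$ ($r{\left(W,l \right)} = l \left(- \frac{1}{3}\right) - \frac{6}{W} = - \frac{l}{3} - \frac{6}{W} = - \frac{6}{W} - \frac{l}{3}$)
$K{\left(h,g \right)} = 4 h$ ($K{\left(h,g \right)} = - 2 \left(- 2 h\right) = 4 h$)
$- \frac{35675}{-8901} + \frac{49026}{K{\left(193,r{\left(6,2 \right)} \right)}} = - \frac{35675}{-8901} + \frac{49026}{4 \cdot 193} = \left(-35675\right) \left(- \frac{1}{8901}\right) + \frac{49026}{772} = \frac{35675}{8901} + 49026 \cdot \frac{1}{772} = \frac{35675}{8901} + \frac{24513}{386} = \frac{231960763}{3435786}$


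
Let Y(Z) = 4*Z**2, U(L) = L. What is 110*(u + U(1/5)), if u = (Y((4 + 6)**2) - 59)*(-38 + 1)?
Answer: -162559848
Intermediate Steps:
u = -1477817 (u = (4*((4 + 6)**2)**2 - 59)*(-38 + 1) = (4*(10**2)**2 - 59)*(-37) = (4*100**2 - 59)*(-37) = (4*10000 - 59)*(-37) = (40000 - 59)*(-37) = 39941*(-37) = -1477817)
110*(u + U(1/5)) = 110*(-1477817 + 1/5) = 110*(-7389084/5) = -162559848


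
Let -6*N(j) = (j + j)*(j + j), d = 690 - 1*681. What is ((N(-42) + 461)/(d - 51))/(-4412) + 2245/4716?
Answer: 34386295/72824472 ≈ 0.47218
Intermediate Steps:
d = 9 (d = 690 - 681 = 9)
N(j) = -2*j**2/3 (N(j) = -(j + j)*(j + j)/6 = -2*j*2*j/6 = -2*j**2/3)
((N(-42) + 461)/(d - 51))/(-4412) + 2245/4716 = ((-2/3*(-42)**2 + 461)/(9 - 51))/(-4412) + 2245/4716 = ((-2/3*1764 + 461)/(-42))*(-1/4412) + 2245*(1/4716) = ((-1176 + 461)*(-1/42))*(-1/4412) + 2245/4716 = -715*(-1/42)*(-1/4412) + 2245/4716 = (715/42)*(-1/4412) + 2245/4716 = -715/185304 + 2245/4716 = 34386295/72824472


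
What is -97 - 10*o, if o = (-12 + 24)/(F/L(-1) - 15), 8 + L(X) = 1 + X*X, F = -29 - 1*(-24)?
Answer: -1505/17 ≈ -88.529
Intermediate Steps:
F = -5 (F = -29 + 24 = -5)
L(X) = -7 + X² (L(X) = -8 + (1 + X*X) = -8 + (1 + X²) = -7 + X²)
o = -72/85 (o = (-12 + 24)/(-5/(-7 + (-1)²) - 15) = 12/(-5/(-7 + 1) - 15) = 12/(-5/(-6) - 15) = 12/(-5*(-⅙) - 15) = 12/(⅚ - 15) = 12/(-85/6) = 12*(-6/85) = -72/85 ≈ -0.84706)
-97 - 10*o = -97 - 10*(-72/85) = -97 + 144/17 = -1505/17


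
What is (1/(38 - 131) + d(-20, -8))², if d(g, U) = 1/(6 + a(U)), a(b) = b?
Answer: 9025/34596 ≈ 0.26087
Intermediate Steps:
d(g, U) = 1/(6 + U)
(1/(38 - 131) + d(-20, -8))² = (1/(38 - 131) + 1/(6 - 8))² = (1/(-93) + 1/(-2))² = (-1/93 - ½)² = (-95/186)² = 9025/34596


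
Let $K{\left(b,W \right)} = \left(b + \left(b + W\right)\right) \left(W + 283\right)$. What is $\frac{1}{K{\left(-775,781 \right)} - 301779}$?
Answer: $- \frac{1}{1119995} \approx -8.9286 \cdot 10^{-7}$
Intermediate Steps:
$K{\left(b,W \right)} = \left(283 + W\right) \left(W + 2 b\right)$ ($K{\left(b,W \right)} = \left(b + \left(W + b\right)\right) \left(283 + W\right) = \left(W + 2 b\right) \left(283 + W\right) = \left(283 + W\right) \left(W + 2 b\right)$)
$\frac{1}{K{\left(-775,781 \right)} - 301779} = \frac{1}{\left(781^{2} + 283 \cdot 781 + 566 \left(-775\right) + 2 \cdot 781 \left(-775\right)\right) - 301779} = \frac{1}{\left(609961 + 221023 - 438650 - 1210550\right) - 301779} = \frac{1}{-818216 - 301779} = \frac{1}{-1119995} = - \frac{1}{1119995}$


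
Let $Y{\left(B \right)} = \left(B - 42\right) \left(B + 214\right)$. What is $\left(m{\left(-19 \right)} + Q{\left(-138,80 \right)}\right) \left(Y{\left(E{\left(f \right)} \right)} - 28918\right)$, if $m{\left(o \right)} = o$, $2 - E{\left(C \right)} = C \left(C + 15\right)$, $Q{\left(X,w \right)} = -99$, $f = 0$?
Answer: $4431844$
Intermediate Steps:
$E{\left(C \right)} = 2 - C \left(15 + C\right)$ ($E{\left(C \right)} = 2 - C \left(C + 15\right) = 2 - C \left(15 + C\right)$)
$Y{\left(B \right)} = \left(-42 + B\right) \left(214 + B\right)$
$\left(m{\left(-19 \right)} + Q{\left(-138,80 \right)}\right) \left(Y{\left(E{\left(f \right)} \right)} - 28918\right) = \left(-19 - 99\right) \left(\left(-8988 + \left(2 - 0^{2} - 0\right)^{2} + 172 \left(2 - 0^{2} - 0\right)\right) - 28918\right) = - 118 \left(\left(-8988 + \left(2 - 0 + 0\right)^{2} + 172 \left(2 - 0 + 0\right)\right) - 28918\right) = - 118 \left(\left(-8988 + \left(2 + 0 + 0\right)^{2} + 172 \left(2 + 0 + 0\right)\right) - 28918\right) = - 118 \left(\left(-8988 + 2^{2} + 172 \cdot 2\right) - 28918\right) = - 118 \left(\left(-8988 + 4 + 344\right) - 28918\right) = - 118 \left(-8640 - 28918\right) = \left(-118\right) \left(-37558\right) = 4431844$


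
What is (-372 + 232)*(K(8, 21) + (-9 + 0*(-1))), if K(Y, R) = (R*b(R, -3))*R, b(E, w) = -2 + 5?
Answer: -183960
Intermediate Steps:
b(E, w) = 3
K(Y, R) = 3*R² (K(Y, R) = (R*3)*R = (3*R)*R = 3*R²)
(-372 + 232)*(K(8, 21) + (-9 + 0*(-1))) = (-372 + 232)*(3*21² + (-9 + 0*(-1))) = -140*(3*441 + (-9 + 0)) = -140*(1323 - 9) = -140*1314 = -183960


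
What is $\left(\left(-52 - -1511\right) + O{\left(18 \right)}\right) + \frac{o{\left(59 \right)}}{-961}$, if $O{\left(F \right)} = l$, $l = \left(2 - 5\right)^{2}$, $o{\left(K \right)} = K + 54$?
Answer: $\frac{1410635}{961} \approx 1467.9$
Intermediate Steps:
$o{\left(K \right)} = 54 + K$
$l = 9$ ($l = \left(-3\right)^{2} = 9$)
$O{\left(F \right)} = 9$
$\left(\left(-52 - -1511\right) + O{\left(18 \right)}\right) + \frac{o{\left(59 \right)}}{-961} = \left(\left(-52 - -1511\right) + 9\right) + \frac{54 + 59}{-961} = \left(\left(-52 + 1511\right) + 9\right) + 113 \left(- \frac{1}{961}\right) = \left(1459 + 9\right) - \frac{113}{961} = 1468 - \frac{113}{961} = \frac{1410635}{961}$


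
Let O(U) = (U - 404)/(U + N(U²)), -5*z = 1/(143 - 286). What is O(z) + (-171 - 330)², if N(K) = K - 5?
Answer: 641616748594/2555409 ≈ 2.5108e+5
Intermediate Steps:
N(K) = -5 + K
z = 1/715 (z = -1/(5*(143 - 286)) = -⅕/(-143) = -⅕*(-1/143) = 1/715 ≈ 0.0013986)
O(U) = (-404 + U)/(-5 + U + U²) (O(U) = (U - 404)/(U + (-5 + U²)) = (-404 + U)/(-5 + U + U²))
O(z) + (-171 - 330)² = (-404 + 1/715)/(-5 + 1/715 + (1/715)²) + (-171 - 330)² = -288859/715/(-5 + 1/715 + 1/511225) + (-501)² = -288859/715/(-2555409/511225) + 251001 = -511225/2555409*(-288859/715) + 251001 = 206534185/2555409 + 251001 = 641616748594/2555409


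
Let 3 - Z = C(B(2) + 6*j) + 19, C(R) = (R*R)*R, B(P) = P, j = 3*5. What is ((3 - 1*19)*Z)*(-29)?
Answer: -361318656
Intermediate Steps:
j = 15
C(R) = R**3 (C(R) = R**2*R = R**3)
Z = -778704 (Z = 3 - ((2 + 6*15)**3 + 19) = 3 - ((2 + 90)**3 + 19) = 3 - (92**3 + 19) = 3 - (778688 + 19) = 3 - 1*778707 = 3 - 778707 = -778704)
((3 - 1*19)*Z)*(-29) = ((3 - 1*19)*(-778704))*(-29) = ((3 - 19)*(-778704))*(-29) = -16*(-778704)*(-29) = 12459264*(-29) = -361318656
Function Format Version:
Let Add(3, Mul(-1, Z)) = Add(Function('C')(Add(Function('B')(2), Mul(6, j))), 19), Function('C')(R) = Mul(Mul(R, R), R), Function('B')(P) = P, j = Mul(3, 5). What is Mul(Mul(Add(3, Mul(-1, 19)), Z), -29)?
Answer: -361318656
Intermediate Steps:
j = 15
Function('C')(R) = Pow(R, 3) (Function('C')(R) = Mul(Pow(R, 2), R) = Pow(R, 3))
Z = -778704 (Z = Add(3, Mul(-1, Add(Pow(Add(2, Mul(6, 15)), 3), 19))) = Add(3, Mul(-1, Add(Pow(Add(2, 90), 3), 19))) = Add(3, Mul(-1, Add(Pow(92, 3), 19))) = Add(3, Mul(-1, Add(778688, 19))) = Add(3, Mul(-1, 778707)) = Add(3, -778707) = -778704)
Mul(Mul(Add(3, Mul(-1, 19)), Z), -29) = Mul(Mul(Add(3, Mul(-1, 19)), -778704), -29) = Mul(Mul(Add(3, -19), -778704), -29) = Mul(Mul(-16, -778704), -29) = Mul(12459264, -29) = -361318656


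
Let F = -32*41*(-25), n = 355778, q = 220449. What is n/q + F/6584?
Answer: 1196646194/181429527 ≈ 6.5956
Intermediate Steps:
F = 32800 (F = -1312*(-25) = 32800)
n/q + F/6584 = 355778/220449 + 32800/6584 = 355778*(1/220449) + 32800*(1/6584) = 355778/220449 + 4100/823 = 1196646194/181429527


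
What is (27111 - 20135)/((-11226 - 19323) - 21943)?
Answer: -1744/13123 ≈ -0.13290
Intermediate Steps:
(27111 - 20135)/((-11226 - 19323) - 21943) = 6976/(-30549 - 21943) = 6976/(-52492) = 6976*(-1/52492) = -1744/13123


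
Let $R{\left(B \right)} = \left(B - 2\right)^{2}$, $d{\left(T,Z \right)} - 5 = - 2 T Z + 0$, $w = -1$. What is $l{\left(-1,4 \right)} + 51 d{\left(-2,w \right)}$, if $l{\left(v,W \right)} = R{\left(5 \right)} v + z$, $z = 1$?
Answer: $43$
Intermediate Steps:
$d{\left(T,Z \right)} = 5 - 2 T Z$ ($d{\left(T,Z \right)} = 5 + \left(- 2 T Z + 0\right) = 5 - 2 T Z$)
$R{\left(B \right)} = \left(-2 + B\right)^{2}$
$l{\left(v,W \right)} = 1 + 9 v$ ($l{\left(v,W \right)} = \left(-2 + 5\right)^{2} v + 1 = 3^{2} v + 1 = 9 v + 1 = 1 + 9 v$)
$l{\left(-1,4 \right)} + 51 d{\left(-2,w \right)} = \left(1 + 9 \left(-1\right)\right) + 51 \left(5 - \left(-4\right) \left(-1\right)\right) = \left(1 - 9\right) + 51 \left(5 - 4\right) = -8 + 51 \cdot 1 = -8 + 51 = 43$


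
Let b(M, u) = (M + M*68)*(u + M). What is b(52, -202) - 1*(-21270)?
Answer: -516930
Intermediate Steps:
b(M, u) = 69*M*(M + u) (b(M, u) = (M + 68*M)*(M + u) = (69*M)*(M + u) = 69*M*(M + u))
b(52, -202) - 1*(-21270) = 69*52*(52 - 202) - 1*(-21270) = 69*52*(-150) + 21270 = -538200 + 21270 = -516930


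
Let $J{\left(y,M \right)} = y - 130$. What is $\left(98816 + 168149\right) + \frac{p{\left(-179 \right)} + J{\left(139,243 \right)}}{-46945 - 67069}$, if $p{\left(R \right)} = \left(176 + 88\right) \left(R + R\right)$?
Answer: $\frac{279246257}{1046} \approx 2.6697 \cdot 10^{5}$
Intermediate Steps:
$p{\left(R \right)} = 528 R$ ($p{\left(R \right)} = 264 \cdot 2 R = 528 R$)
$J{\left(y,M \right)} = -130 + y$ ($J{\left(y,M \right)} = y - 130 = -130 + y$)
$\left(98816 + 168149\right) + \frac{p{\left(-179 \right)} + J{\left(139,243 \right)}}{-46945 - 67069} = \left(98816 + 168149\right) + \frac{528 \left(-179\right) + \left(-130 + 139\right)}{-46945 - 67069} = 266965 + \frac{-94512 + 9}{-114014} = 266965 - - \frac{867}{1046} = 266965 + \frac{867}{1046} = \frac{279246257}{1046}$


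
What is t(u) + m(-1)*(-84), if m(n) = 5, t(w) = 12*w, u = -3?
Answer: -456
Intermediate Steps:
t(u) + m(-1)*(-84) = 12*(-3) + 5*(-84) = -36 - 420 = -456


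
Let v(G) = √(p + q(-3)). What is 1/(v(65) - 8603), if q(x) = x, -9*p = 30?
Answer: -25809/222034846 - I*√57/222034846 ≈ -0.00011624 - 3.4003e-8*I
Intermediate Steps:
p = -10/3 (p = -⅑*30 = -10/3 ≈ -3.3333)
v(G) = I*√57/3 (v(G) = √(-10/3 - 3) = √(-19/3) = I*√57/3)
1/(v(65) - 8603) = 1/(I*√57/3 - 8603) = 1/(-8603 + I*√57/3)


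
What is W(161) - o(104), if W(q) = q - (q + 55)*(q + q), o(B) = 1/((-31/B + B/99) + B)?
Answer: -74840354917/1078531 ≈ -69391.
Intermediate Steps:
o(B) = 1/(-31/B + 100*B/99) (o(B) = 1/((-31/B + B*(1/99)) + B) = 1/((-31/B + B/99) + B) = 1/(-31/B + 100*B/99))
W(q) = q - 2*q*(55 + q) (W(q) = q - (55 + q)*2*q = q - 2*q*(55 + q))
W(161) - o(104) = -1*161*(109 + 2*161) - 99*104/(-3069 + 100*104**2) = -1*161*(109 + 322) - 99*104/(-3069 + 100*10816) = -1*161*431 - 99*104/(-3069 + 1081600) = -69391 - 99*104/1078531 = -69391 - 1*10296/1078531 = -69391 - 10296/1078531 = -74840354917/1078531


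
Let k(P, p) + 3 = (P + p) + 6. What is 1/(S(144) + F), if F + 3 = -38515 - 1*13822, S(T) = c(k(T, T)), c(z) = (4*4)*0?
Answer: -1/52340 ≈ -1.9106e-5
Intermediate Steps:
k(P, p) = 3 + P + p (k(P, p) = -3 + ((P + p) + 6) = -3 + (6 + P + p) = 3 + P + p)
c(z) = 0 (c(z) = 16*0 = 0)
S(T) = 0
F = -52340 (F = -3 + (-38515 - 1*13822) = -3 + (-38515 - 13822) = -3 - 52337 = -52340)
1/(S(144) + F) = 1/(0 - 52340) = 1/(-52340) = -1/52340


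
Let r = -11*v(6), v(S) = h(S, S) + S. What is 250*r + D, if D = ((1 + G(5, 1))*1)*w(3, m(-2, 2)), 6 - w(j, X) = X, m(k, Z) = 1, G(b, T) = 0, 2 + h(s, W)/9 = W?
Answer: -115495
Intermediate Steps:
h(s, W) = -18 + 9*W
v(S) = -18 + 10*S (v(S) = (-18 + 9*S) + S = -18 + 10*S)
r = -462 (r = -11*(-18 + 10*6) = -11*(-18 + 60) = -11*42 = -462)
w(j, X) = 6 - X
D = 5 (D = ((1 + 0)*1)*(6 - 1*1) = (1*1)*(6 - 1) = 1*5 = 5)
250*r + D = 250*(-462) + 5 = -115500 + 5 = -115495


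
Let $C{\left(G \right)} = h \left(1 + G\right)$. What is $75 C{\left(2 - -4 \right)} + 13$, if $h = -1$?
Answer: $-512$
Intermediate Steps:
$C{\left(G \right)} = -1 - G$ ($C{\left(G \right)} = - (1 + G) = -1 - G$)
$75 C{\left(2 - -4 \right)} + 13 = 75 \left(-1 - \left(2 - -4\right)\right) + 13 = 75 \left(-1 - \left(2 + 4\right)\right) + 13 = 75 \left(-1 - 6\right) + 13 = 75 \left(-7\right) + 13 = -525 + 13 = -512$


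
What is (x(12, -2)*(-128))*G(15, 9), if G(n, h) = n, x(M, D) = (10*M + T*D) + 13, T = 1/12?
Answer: -255040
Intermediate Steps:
T = 1/12 ≈ 0.083333
x(M, D) = 13 + 10*M + D/12 (x(M, D) = (10*M + D/12) + 13 = 13 + 10*M + D/12)
(x(12, -2)*(-128))*G(15, 9) = ((13 + 10*12 + (1/12)*(-2))*(-128))*15 = ((13 + 120 - ⅙)*(-128))*15 = ((797/6)*(-128))*15 = -51008/3*15 = -255040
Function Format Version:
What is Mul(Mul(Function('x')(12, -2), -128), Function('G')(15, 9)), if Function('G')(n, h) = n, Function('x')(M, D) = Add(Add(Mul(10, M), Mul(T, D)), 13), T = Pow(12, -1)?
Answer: -255040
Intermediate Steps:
T = Rational(1, 12) ≈ 0.083333
Function('x')(M, D) = Add(13, Mul(10, M), Mul(Rational(1, 12), D)) (Function('x')(M, D) = Add(Add(Mul(10, M), Mul(Rational(1, 12), D)), 13) = Add(13, Mul(10, M), Mul(Rational(1, 12), D)))
Mul(Mul(Function('x')(12, -2), -128), Function('G')(15, 9)) = Mul(Mul(Add(13, Mul(10, 12), Mul(Rational(1, 12), -2)), -128), 15) = Mul(Mul(Add(13, 120, Rational(-1, 6)), -128), 15) = Mul(Mul(Rational(797, 6), -128), 15) = Mul(Rational(-51008, 3), 15) = -255040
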